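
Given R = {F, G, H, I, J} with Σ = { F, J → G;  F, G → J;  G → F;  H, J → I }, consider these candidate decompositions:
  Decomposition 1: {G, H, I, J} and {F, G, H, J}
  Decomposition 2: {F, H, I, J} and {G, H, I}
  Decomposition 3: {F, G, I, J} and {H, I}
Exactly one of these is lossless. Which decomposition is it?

Decomposition 1: common = {G, H, J}, closure = {F, G, H, I, J} → lossless.
Decomposition 2: common = {H, I}, closure = {H, I} → lossy.
Decomposition 3: common = {I}, closure = {I} → lossy.

Decomposition 1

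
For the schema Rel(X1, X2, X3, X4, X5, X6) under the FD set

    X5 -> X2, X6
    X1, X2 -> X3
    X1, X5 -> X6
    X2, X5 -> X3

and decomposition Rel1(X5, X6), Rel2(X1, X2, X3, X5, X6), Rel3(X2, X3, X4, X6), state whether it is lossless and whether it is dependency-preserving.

lossy but dependency-preserving

Lossless test (chase): Rows 1 and 2 agree on X5; apply X5→X2, X6 and equate their X2, X6 entries. Rows 1 and 2 agree on X2, X5; apply X2, X5→X3 and equate their X3 entries. No row becomes fully distinguished — the join is lossy.
Dependency preservation: every FD's attributes lie within a single fragment, so each can be enforced locally — preserved.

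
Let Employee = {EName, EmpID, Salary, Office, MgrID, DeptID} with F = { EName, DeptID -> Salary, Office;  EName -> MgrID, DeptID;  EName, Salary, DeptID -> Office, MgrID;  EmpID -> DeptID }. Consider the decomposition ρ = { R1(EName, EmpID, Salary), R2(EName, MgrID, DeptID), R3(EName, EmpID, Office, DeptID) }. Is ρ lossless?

Yes

Chase test. Columns are EName, EmpID, Salary, Office, MgrID, DeptID; row i has aⱼ where attribute j ∈ Ri, else bᵢⱼ.
Initial tableau (one row per fragment):
  row 1: a1 a2 a3 b14 b15 b16
  row 2: a1 b22 b23 b24 a5 a6
  row 3: a1 a2 b33 a4 b35 a6
Rows 2 and 3 agree on EName, DeptID; apply EName, DeptID→Salary, Office and equate their Salary, Office entries.
Rows 1 and 2 agree on EName; apply EName→MgrID, DeptID and equate their MgrID, DeptID entries.
Rows 1 and 3 agree on EName; apply EName→MgrID, DeptID and equate their MgrID, DeptID entries.
Rows 1 and 2 agree on EName, DeptID; apply EName, DeptID→Salary, Office and equate their Salary, Office entries.
Row 1 is now all distinguished symbols — the join is lossless.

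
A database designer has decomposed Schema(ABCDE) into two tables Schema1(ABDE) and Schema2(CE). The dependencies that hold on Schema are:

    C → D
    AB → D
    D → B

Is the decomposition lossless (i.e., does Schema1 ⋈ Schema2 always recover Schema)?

No

Common attributes: Schema1 ∩ Schema2 = {E}.
No dependency enlarges {E}, so (E)⁺ = {E}.
The closure contains neither all of Schema1 = {ABDE} nor all of Schema2 = {CE}, so the common attributes are not a superkey of either fragment. The join is lossy.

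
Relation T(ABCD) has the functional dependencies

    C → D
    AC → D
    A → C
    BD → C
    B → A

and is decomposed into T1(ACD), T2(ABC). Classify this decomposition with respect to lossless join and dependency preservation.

lossless and dependency-preserving

Lossless test: (AC)⁺ = {ACD}, which contains all of one fragment — lossless.
Dependency preservation: BD → C is not contained in any single fragment, but the restricted closure of its left-hand side across the fragments still reaches the right-hand side; the remaining FDs each lie inside some fragment. All dependencies are preserved.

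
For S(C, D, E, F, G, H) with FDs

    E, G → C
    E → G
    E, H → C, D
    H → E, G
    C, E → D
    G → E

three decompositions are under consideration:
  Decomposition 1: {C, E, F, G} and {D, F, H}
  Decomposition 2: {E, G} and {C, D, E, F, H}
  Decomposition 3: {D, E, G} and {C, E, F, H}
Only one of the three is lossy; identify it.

Decomposition 1: common = {F}, closure = {F} → lossy.
Decomposition 2: common = {E}, closure = {C, D, E, G} → lossless.
Decomposition 3: common = {E}, closure = {C, D, E, G} → lossless.

Decomposition 1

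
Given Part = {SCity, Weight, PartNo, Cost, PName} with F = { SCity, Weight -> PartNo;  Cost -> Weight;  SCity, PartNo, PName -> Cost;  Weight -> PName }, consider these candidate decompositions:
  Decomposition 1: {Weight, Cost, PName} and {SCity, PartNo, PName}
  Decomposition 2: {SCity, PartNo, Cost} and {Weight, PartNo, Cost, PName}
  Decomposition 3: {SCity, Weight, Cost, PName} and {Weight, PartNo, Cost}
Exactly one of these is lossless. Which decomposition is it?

Decomposition 2

Decomposition 1: common = {PName}, closure = {PName} → lossy.
Decomposition 2: common = {PartNo, Cost}, closure = {Weight, PartNo, Cost, PName} → lossless.
Decomposition 3: common = {Weight, Cost}, closure = {Weight, Cost, PName} → lossy.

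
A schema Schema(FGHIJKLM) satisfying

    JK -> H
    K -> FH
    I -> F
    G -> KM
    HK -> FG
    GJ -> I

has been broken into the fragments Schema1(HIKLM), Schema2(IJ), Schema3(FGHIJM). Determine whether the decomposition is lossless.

Chase test. Columns are FGHIJKLM; row i has aⱼ where attribute j ∈ Schemai, else bᵢⱼ.
Initial tableau (one row per fragment):
  row 1: b11 b12 a3 a4 b15 a6 a7 a8
  row 2: b21 b22 b23 a4 a5 b26 b27 b28
  row 3: a1 a2 a3 a4 a5 b36 b37 a8
Rows 1 and 2 agree on I; apply I→F and equate their F entries.
Rows 1 and 3 agree on I; apply I→F and equate their F entries.
No row becomes fully distinguished — the join is lossy.

No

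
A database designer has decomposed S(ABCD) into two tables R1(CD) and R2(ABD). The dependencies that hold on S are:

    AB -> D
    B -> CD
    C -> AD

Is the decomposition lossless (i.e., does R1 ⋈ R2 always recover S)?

No

Common attributes: R1 ∩ R2 = {D}.
No dependency enlarges {D}, so (D)⁺ = {D}.
The closure contains neither all of R1 = {CD} nor all of R2 = {ABD}, so the common attributes are not a superkey of either fragment. The join is lossy.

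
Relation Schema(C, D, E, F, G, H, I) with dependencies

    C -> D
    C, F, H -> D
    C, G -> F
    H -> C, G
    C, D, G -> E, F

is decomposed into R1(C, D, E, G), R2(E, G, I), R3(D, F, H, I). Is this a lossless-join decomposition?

Chase test. Columns are C, D, E, F, G, H, I; row i has aⱼ where attribute j ∈ Ri, else bᵢⱼ.
Initial tableau (one row per fragment):
  row 1: a1 a2 a3 b14 a5 b16 b17
  row 2: b21 b22 a3 b24 a5 b26 a7
  row 3: b31 a2 b33 a4 b35 a6 a7
No row becomes fully distinguished — the join is lossy.

No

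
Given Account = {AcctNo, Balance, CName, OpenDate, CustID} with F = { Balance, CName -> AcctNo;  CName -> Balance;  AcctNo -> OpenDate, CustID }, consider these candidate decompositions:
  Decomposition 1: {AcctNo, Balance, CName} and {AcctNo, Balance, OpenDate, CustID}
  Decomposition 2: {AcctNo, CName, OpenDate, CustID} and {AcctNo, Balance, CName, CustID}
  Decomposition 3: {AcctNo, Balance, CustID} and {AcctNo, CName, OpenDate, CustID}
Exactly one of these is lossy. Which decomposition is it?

Decomposition 1: common = {AcctNo, Balance}, closure = {AcctNo, Balance, OpenDate, CustID} → lossless.
Decomposition 2: common = {AcctNo, CName, CustID}, closure = {AcctNo, Balance, CName, OpenDate, CustID} → lossless.
Decomposition 3: common = {AcctNo, CustID}, closure = {AcctNo, OpenDate, CustID} → lossy.

Decomposition 3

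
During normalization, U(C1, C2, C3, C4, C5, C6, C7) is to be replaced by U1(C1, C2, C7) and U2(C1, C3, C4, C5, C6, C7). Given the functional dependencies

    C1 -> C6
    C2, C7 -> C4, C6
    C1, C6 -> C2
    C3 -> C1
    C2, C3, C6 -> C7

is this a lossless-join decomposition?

Common attributes: U1 ∩ U2 = {C1, C7}.
Closure of {C1, C7}: C1 → C6 applies, adding C6; C1, C6 → C2 applies, adding C2; C2, C7 → C4, C6 applies, adding C4. So (C1, C7)⁺ = {C1, C2, C4, C6, C7}.
This closure contains every attribute of U1, so U1 ∩ U2 → U1. The join is lossless.

Yes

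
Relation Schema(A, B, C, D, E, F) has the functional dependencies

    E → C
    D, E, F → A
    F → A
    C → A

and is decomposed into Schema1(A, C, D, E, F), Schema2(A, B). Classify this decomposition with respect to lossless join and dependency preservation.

lossy but dependency-preserving

Lossless test: (A)⁺ = {A}, which is a superkey of neither fragment — lossy.
Dependency preservation: every FD's attributes lie within a single fragment, so each can be enforced locally — preserved.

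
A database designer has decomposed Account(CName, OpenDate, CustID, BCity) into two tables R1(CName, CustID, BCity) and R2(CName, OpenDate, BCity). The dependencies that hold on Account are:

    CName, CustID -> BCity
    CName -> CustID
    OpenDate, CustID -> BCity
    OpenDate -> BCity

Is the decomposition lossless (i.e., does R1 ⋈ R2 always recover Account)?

Common attributes: R1 ∩ R2 = {CName, BCity}.
Closure of {CName, BCity}: CName → CustID applies, adding CustID. So (CName, BCity)⁺ = {CName, CustID, BCity}.
This closure contains every attribute of R1, so R1 ∩ R2 → R1. The join is lossless.

Yes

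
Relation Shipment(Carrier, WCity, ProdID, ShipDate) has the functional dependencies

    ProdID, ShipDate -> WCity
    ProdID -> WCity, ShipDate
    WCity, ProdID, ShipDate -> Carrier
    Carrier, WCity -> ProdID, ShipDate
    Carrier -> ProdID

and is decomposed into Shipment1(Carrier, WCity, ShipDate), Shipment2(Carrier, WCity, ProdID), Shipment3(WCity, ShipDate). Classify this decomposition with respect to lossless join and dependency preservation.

lossless and dependency-preserving

Lossless test (chase): Rows 1 and 2 agree on Carrier, WCity; apply Carrier, WCity→ProdID, ShipDate and equate their ProdID, ShipDate entries. Row 1 is now all distinguished symbols — the join is lossless.
Dependency preservation: ProdID, ShipDate → WCity; ProdID → WCity, ShipDate; WCity, ProdID, ShipDate → Carrier; Carrier, WCity → ProdID, ShipDate are not contained in any single fragment, but the restricted closure of each left-hand side across the fragments still reaches the right-hand side; the remaining FDs each lie inside some fragment. All dependencies are preserved.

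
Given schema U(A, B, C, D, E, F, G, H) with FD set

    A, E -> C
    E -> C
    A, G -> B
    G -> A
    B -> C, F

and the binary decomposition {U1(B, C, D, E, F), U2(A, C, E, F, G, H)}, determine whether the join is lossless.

No

Common attributes: U1 ∩ U2 = {C, E, F}.
No dependency enlarges {C, E, F}, so (C, E, F)⁺ = {C, E, F}.
The closure contains neither all of U1 = {B, C, D, E, F} nor all of U2 = {A, C, E, F, G, H}, so the common attributes are not a superkey of either fragment. The join is lossy.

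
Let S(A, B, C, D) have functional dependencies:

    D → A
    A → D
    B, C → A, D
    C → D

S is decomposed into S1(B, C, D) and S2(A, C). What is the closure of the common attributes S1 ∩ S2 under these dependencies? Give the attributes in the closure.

A, C, D

S1 ∩ S2 = {C}.
C → D applies, adding D
D → A applies, adding A
Closure: {A, C, D}.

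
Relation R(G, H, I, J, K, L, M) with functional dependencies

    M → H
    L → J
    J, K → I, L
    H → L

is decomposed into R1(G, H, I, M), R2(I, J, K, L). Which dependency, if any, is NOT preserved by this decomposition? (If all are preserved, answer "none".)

Check H → L: no single fragment contains all of {H, L}, and the restricted closure of {H} across the fragments never reaches {L}.
M → H is preserved.
L → J is preserved.
J, K → I, L is preserved.

H → L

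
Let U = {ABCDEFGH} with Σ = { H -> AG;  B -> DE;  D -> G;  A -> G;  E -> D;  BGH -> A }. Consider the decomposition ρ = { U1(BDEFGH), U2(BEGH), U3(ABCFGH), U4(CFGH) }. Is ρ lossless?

Chase test. Columns are ABCDEFGH; row i has aⱼ where attribute j ∈ Ui, else bᵢⱼ.
Initial tableau (one row per fragment):
  row 1: b11 a2 b13 a4 a5 a6 a7 a8
  row 2: b21 a2 b23 b24 a5 b26 a7 a8
  row 3: a1 a2 a3 b34 b35 a6 a7 a8
  row 4: b41 b42 a3 b44 b45 a6 a7 a8
Rows 1 and 2 agree on H; apply H→AG and equate their AG entries.
Rows 1 and 3 agree on H; apply H→AG and equate their AG entries.
Rows 1 and 4 agree on H; apply H→AG and equate their AG entries.
Rows 1 and 2 agree on B; apply B→DE and equate their DE entries.
Rows 1 and 3 agree on B; apply B→DE and equate their DE entries.
Row 3 is now all distinguished symbols — the join is lossless.

Yes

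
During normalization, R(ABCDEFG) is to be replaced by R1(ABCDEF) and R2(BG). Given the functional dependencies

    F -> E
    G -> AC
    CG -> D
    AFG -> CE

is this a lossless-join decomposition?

No

Common attributes: R1 ∩ R2 = {B}.
No dependency enlarges {B}, so (B)⁺ = {B}.
The closure contains neither all of R1 = {ABCDEF} nor all of R2 = {BG}, so the common attributes are not a superkey of either fragment. The join is lossy.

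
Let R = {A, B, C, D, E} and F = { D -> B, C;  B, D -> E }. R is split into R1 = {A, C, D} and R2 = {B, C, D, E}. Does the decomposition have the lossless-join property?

Yes

Common attributes: R1 ∩ R2 = {C, D}.
Closure of {C, D}: D → B, C applies, adding B; B, D → E applies, adding E. So (C, D)⁺ = {B, C, D, E}.
This closure contains every attribute of R2, so R1 ∩ R2 → R2. The join is lossless.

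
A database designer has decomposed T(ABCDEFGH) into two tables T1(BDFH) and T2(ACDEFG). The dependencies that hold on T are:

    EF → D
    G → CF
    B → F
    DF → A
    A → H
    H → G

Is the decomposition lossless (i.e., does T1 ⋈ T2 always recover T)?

Common attributes: T1 ∩ T2 = {DF}.
Closure of {DF}: DF → A applies, adding A; A → H applies, adding H; H → G applies, adding G; G → CF applies, adding C. So (DF)⁺ = {ACDFGH}.
The closure contains neither all of T1 = {BDFH} nor all of T2 = {ACDEFG}, so the common attributes are not a superkey of either fragment. The join is lossy.

No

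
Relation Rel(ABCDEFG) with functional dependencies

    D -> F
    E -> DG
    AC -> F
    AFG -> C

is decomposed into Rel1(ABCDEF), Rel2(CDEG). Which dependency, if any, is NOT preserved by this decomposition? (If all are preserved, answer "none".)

Check AFG → C: no single fragment contains all of {ACFG}, and the restricted closure of {AFG} across the fragments never reaches {C}.
D → F is preserved.
E → DG is preserved.
AC → F is preserved.

AFG -> C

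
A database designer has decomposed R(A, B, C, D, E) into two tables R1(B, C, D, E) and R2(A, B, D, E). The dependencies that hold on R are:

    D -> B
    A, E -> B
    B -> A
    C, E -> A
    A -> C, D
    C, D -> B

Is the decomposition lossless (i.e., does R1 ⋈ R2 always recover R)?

Yes

Common attributes: R1 ∩ R2 = {B, D, E}.
Closure of {B, D, E}: B → A applies, adding A; A → C, D applies, adding C. So (B, D, E)⁺ = {A, B, C, D, E}.
This closure contains every attribute of R1, so R1 ∩ R2 → R1. The join is lossless.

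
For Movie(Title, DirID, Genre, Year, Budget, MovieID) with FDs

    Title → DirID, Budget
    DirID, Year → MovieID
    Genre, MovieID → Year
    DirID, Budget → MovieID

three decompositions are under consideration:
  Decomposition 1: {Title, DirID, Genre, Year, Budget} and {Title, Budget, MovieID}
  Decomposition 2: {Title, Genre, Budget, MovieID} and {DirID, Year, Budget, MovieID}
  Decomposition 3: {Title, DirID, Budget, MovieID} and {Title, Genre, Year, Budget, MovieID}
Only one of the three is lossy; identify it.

Decomposition 1: common = {Title, Budget}, closure = {Title, DirID, Budget, MovieID} → lossless.
Decomposition 2: common = {Budget, MovieID}, closure = {Budget, MovieID} → lossy.
Decomposition 3: common = {Title, Budget, MovieID}, closure = {Title, DirID, Budget, MovieID} → lossless.

Decomposition 2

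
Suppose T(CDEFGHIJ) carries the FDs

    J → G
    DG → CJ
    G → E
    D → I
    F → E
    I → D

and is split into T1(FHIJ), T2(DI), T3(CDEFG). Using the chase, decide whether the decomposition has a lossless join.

No

Chase test. Columns are CDEFGHIJ; row i has aⱼ where attribute j ∈ Ti, else bᵢⱼ.
Initial tableau (one row per fragment):
  row 1: b11 b12 b13 a4 b15 a6 a7 a8
  row 2: b21 a2 b23 b24 b25 b26 a7 b28
  row 3: a1 a2 a3 a4 a5 b36 b37 b38
Rows 2 and 3 agree on D; apply D→I and equate their I entries.
Rows 1 and 3 agree on F; apply F→E and equate their E entries.
Rows 1 and 2 agree on I; apply I→D and equate their D entries.
No row becomes fully distinguished — the join is lossy.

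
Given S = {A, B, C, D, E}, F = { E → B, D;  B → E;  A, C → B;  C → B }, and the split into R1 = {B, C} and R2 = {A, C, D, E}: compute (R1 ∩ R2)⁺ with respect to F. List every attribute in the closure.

R1 ∩ R2 = {C}.
C → B applies, adding B
B → E applies, adding E
E → B, D applies, adding D
Closure: {B, C, D, E}.

B, C, D, E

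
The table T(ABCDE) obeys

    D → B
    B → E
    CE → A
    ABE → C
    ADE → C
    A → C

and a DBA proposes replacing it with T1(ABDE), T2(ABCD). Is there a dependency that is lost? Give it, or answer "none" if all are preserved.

Check CE → A: no single fragment contains all of {ACE}, and the restricted closure of {CE} across the fragments never reaches {A}.
D → B is preserved.
B → E is preserved.
ABE → C is preserved.
ADE → C is preserved.
A → C is preserved.

CE → A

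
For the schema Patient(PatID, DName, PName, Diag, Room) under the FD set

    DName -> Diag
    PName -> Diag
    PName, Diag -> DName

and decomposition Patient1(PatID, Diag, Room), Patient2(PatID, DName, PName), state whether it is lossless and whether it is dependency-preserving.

lossy and not dependency-preserving

Lossless test: (PatID)⁺ = {PatID}, which is a superkey of neither fragment — lossy.
Dependency preservation: the restricted closure of {DName} across the fragments never reaches {Diag}, so DName → Diag cannot be enforced without a join — not preserved.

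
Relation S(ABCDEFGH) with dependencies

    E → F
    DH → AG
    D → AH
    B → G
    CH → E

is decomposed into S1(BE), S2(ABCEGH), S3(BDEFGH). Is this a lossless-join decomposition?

Chase test. Columns are ABCDEFGH; row i has aⱼ where attribute j ∈ Si, else bᵢⱼ.
Initial tableau (one row per fragment):
  row 1: b11 a2 b13 b14 a5 b16 b17 b18
  row 2: a1 a2 a3 b24 a5 b26 a7 a8
  row 3: b31 a2 b33 a4 a5 a6 a7 a8
Rows 1 and 2 agree on E; apply E→F and equate their F entries.
Rows 1 and 3 agree on E; apply E→F and equate their F entries.
Rows 1 and 2 agree on B; apply B→G and equate their G entries.
No row becomes fully distinguished — the join is lossy.

No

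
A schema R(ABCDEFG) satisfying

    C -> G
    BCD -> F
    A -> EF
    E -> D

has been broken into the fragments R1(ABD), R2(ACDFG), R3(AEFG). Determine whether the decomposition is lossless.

No

Chase test. Columns are ABCDEFG; row i has aⱼ where attribute j ∈ Ri, else bᵢⱼ.
Initial tableau (one row per fragment):
  row 1: a1 a2 b13 a4 b15 b16 b17
  row 2: a1 b22 a3 a4 b25 a6 a7
  row 3: a1 b32 b33 b34 a5 a6 a7
Rows 1 and 2 agree on A; apply A→EF and equate their EF entries.
Rows 1 and 3 agree on A; apply A→EF and equate their EF entries.
Rows 1 and 3 agree on E; apply E→D and equate their D entries.
No row becomes fully distinguished — the join is lossy.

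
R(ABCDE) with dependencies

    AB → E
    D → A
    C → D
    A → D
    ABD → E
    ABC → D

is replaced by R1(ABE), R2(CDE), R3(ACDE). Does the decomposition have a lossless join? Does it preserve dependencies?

Lossless test (chase): Rows 2 and 3 agree on D; apply D→A and equate their A entries. Rows 1 and 2 agree on A; apply A→D and equate their D entries. No row becomes fully distinguished — the join is lossy.
Dependency preservation: ABD → E; ABC → D are not contained in any single fragment, but the restricted closure of each left-hand side across the fragments still reaches the right-hand side; the remaining FDs each lie inside some fragment. All dependencies are preserved.

lossy but dependency-preserving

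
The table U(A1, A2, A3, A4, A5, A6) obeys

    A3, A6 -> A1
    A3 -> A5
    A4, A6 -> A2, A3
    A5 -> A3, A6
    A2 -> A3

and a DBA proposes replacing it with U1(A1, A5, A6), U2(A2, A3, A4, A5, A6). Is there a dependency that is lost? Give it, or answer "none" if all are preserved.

A3, A6 → A1: restricted closure across fragments reaches A1.
A3 → A5 lies within U2.
A4, A6 → A2, A3 lies within U2.
A5 → A3, A6 lies within U2.
A2 → A3 lies within U2.
Every dependency is enforceable on the fragments, so the decomposition is dependency-preserving.

none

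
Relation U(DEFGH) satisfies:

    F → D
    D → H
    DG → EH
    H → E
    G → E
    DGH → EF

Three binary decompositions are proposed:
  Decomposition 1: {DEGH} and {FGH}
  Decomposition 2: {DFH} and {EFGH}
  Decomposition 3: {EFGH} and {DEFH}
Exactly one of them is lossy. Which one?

Decomposition 1: common = {GH}, closure = {EGH} → lossy.
Decomposition 2: common = {FH}, closure = {DEFH} → lossless.
Decomposition 3: common = {EFH}, closure = {DEFH} → lossless.

Decomposition 1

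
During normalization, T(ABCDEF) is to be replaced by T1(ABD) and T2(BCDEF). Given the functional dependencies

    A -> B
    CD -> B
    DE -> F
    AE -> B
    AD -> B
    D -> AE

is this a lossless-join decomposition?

Yes

Common attributes: T1 ∩ T2 = {BD}.
Closure of {BD}: D → AE applies, adding AE; DE → F applies, adding F. So (BD)⁺ = {ABDEF}.
This closure contains every attribute of T1, so T1 ∩ T2 → T1. The join is lossless.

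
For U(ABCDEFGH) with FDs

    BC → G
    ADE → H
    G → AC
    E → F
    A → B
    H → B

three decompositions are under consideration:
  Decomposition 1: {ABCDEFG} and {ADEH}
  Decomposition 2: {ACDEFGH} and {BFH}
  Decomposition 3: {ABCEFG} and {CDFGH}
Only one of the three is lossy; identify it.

Decomposition 1: common = {ADE}, closure = {ABDEFH} → lossless.
Decomposition 2: common = {FH}, closure = {BFH} → lossless.
Decomposition 3: common = {CFG}, closure = {ABCFG} → lossy.

Decomposition 3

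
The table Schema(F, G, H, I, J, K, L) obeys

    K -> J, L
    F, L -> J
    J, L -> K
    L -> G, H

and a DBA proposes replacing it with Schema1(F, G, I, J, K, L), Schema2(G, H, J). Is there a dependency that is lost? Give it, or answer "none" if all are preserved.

Check L → G, H: no single fragment contains all of {G, H, L}, and the restricted closure of {L} across the fragments never reaches {G, H}.
K → J, L is preserved.
F, L → J is preserved.
J, L → K is preserved.

L -> G, H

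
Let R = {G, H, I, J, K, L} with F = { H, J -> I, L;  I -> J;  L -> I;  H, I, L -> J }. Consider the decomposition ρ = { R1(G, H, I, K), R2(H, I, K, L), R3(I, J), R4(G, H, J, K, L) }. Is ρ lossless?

Yes

Chase test. Columns are G, H, I, J, K, L; row i has aⱼ where attribute j ∈ Ri, else bᵢⱼ.
Initial tableau (one row per fragment):
  row 1: a1 a2 a3 b14 a5 b16
  row 2: b21 a2 a3 b24 a5 a6
  row 3: b31 b32 a3 a4 b35 b36
  row 4: a1 a2 b43 a4 a5 a6
Rows 1 and 2 agree on I; apply I→J and equate their J entries.
Rows 1 and 3 agree on I; apply I→J and equate their J entries.
Rows 2 and 4 agree on L; apply L→I and equate their I entries.
Rows 1 and 2 agree on H, J; apply H, J→I, L and equate their I, L entries.
Row 1 is now all distinguished symbols — the join is lossless.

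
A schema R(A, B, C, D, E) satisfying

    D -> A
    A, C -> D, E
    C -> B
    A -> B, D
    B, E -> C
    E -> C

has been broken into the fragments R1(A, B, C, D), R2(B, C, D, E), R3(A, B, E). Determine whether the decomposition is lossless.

Chase test. Columns are A, B, C, D, E; row i has aⱼ where attribute j ∈ Ri, else bᵢⱼ.
Initial tableau (one row per fragment):
  row 1: a1 a2 a3 a4 b15
  row 2: b21 a2 a3 a4 a5
  row 3: a1 a2 b33 b34 a5
Rows 1 and 2 agree on D; apply D→A and equate their A entries.
Rows 1 and 2 agree on A, C; apply A, C→D, E and equate their D, E entries.
Rows 1 and 3 agree on A; apply A→B, D and equate their B, D entries.
Rows 1 and 3 agree on B, E; apply B, E→C and equate their C entries.
Row 1 is now all distinguished symbols — the join is lossless.

Yes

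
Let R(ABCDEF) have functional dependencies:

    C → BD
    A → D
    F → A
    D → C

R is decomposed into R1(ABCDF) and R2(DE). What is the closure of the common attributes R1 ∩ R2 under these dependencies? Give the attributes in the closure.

R1 ∩ R2 = {D}.
D → C applies, adding C
C → BD applies, adding B
Closure: {BCD}.

BCD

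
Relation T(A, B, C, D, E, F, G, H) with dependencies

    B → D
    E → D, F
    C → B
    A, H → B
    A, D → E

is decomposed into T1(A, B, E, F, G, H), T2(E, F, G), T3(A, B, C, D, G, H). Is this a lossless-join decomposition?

Yes

Chase test. Columns are A, B, C, D, E, F, G, H; row i has aⱼ where attribute j ∈ Ti, else bᵢⱼ.
Initial tableau (one row per fragment):
  row 1: a1 a2 b13 b14 a5 a6 a7 a8
  row 2: b21 b22 b23 b24 a5 a6 a7 b28
  row 3: a1 a2 a3 a4 b35 b36 a7 a8
Rows 1 and 3 agree on B; apply B→D and equate their D entries.
Rows 1 and 2 agree on E; apply E→D, F and equate their D, F entries.
Rows 1 and 3 agree on A, D; apply A, D→E and equate their E entries.
Rows 1 and 3 agree on E; apply E→D, F and equate their D, F entries.
Row 3 is now all distinguished symbols — the join is lossless.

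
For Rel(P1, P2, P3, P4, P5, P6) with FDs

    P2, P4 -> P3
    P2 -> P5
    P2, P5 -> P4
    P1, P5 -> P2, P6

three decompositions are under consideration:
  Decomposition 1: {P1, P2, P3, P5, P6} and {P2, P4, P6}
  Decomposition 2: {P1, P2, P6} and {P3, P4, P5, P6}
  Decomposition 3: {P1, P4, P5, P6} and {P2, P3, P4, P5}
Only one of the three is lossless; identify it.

Decomposition 1: common = {P2, P6}, closure = {P2, P3, P4, P5, P6} → lossless.
Decomposition 2: common = {P6}, closure = {P6} → lossy.
Decomposition 3: common = {P4, P5}, closure = {P4, P5} → lossy.

Decomposition 1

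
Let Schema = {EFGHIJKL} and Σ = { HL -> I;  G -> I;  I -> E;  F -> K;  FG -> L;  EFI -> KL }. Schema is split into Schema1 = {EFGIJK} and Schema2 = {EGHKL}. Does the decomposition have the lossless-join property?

No

Common attributes: Schema1 ∩ Schema2 = {EGK}.
Closure of {EGK}: G → I applies, adding I. So (EGK)⁺ = {EGIK}.
The closure contains neither all of Schema1 = {EFGIJK} nor all of Schema2 = {EGHKL}, so the common attributes are not a superkey of either fragment. The join is lossy.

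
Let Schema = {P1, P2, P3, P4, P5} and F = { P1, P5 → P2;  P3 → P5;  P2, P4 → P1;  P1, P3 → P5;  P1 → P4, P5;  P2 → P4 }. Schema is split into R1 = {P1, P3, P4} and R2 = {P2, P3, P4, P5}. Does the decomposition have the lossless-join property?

Common attributes: R1 ∩ R2 = {P3, P4}.
Closure of {P3, P4}: P3 → P5 applies, adding P5. So (P3, P4)⁺ = {P3, P4, P5}.
The closure contains neither all of R1 = {P1, P3, P4} nor all of R2 = {P2, P3, P4, P5}, so the common attributes are not a superkey of either fragment. The join is lossy.

No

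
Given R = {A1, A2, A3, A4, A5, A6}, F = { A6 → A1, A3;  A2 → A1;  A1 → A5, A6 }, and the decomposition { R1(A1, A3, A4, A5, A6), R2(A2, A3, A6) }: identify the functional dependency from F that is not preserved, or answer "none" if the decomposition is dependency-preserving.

A6 → A1, A3 lies within R1.
A2 → A1: restricted closure across fragments reaches A1.
A1 → A5, A6 lies within R1.
Every dependency is enforceable on the fragments, so the decomposition is dependency-preserving.

none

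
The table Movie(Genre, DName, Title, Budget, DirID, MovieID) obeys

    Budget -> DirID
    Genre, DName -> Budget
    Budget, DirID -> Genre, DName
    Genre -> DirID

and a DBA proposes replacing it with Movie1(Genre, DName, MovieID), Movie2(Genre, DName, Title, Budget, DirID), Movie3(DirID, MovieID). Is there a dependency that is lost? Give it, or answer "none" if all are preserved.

Budget → DirID lies within Movie2.
Genre, DName → Budget lies within Movie2.
Budget, DirID → Genre, DName lies within Movie2.
Genre → DirID lies within Movie2.
Every dependency is enforceable on the fragments, so the decomposition is dependency-preserving.

none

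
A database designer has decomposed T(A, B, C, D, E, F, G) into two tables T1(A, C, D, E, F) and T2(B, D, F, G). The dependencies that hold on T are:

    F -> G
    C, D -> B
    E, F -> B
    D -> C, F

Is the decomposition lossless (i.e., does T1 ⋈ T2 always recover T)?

Common attributes: T1 ∩ T2 = {D, F}.
Closure of {D, F}: F → G applies, adding G; D → C, F applies, adding C; C, D → B applies, adding B. So (D, F)⁺ = {B, C, D, F, G}.
This closure contains every attribute of T2, so T1 ∩ T2 → T2. The join is lossless.

Yes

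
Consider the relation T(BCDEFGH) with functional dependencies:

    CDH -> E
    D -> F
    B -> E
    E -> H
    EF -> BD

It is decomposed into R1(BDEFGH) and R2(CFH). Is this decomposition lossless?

Common attributes: R1 ∩ R2 = {FH}.
No dependency enlarges {FH}, so (FH)⁺ = {FH}.
The closure contains neither all of R1 = {BDEFGH} nor all of R2 = {CFH}, so the common attributes are not a superkey of either fragment. The join is lossy.

No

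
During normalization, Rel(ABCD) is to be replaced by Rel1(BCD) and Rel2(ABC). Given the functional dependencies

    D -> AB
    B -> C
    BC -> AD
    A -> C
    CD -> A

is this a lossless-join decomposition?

Yes

Common attributes: Rel1 ∩ Rel2 = {BC}.
Closure of {BC}: BC → AD applies, adding AD. So (BC)⁺ = {ABCD}.
This closure contains every attribute of Rel1, so Rel1 ∩ Rel2 → Rel1. The join is lossless.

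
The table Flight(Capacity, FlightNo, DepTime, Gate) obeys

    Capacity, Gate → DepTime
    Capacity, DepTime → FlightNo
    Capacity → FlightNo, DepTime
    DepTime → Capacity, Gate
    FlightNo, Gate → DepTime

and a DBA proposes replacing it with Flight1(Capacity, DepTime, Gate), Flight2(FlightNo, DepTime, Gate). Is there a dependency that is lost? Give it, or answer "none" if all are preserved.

none

Capacity, Gate → DepTime lies within Flight1.
Capacity, DepTime → FlightNo: restricted closure across fragments reaches FlightNo.
Capacity → FlightNo, DepTime: restricted closure across fragments reaches FlightNo, DepTime.
DepTime → Capacity, Gate lies within Flight1.
FlightNo, Gate → DepTime lies within Flight2.
Every dependency is enforceable on the fragments, so the decomposition is dependency-preserving.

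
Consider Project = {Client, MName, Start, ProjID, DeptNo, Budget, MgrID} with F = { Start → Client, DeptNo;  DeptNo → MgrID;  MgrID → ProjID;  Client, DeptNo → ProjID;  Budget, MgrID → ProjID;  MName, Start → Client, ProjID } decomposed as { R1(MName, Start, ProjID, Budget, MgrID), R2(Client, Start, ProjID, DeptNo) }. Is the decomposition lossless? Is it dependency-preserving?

Lossless test: (Start, ProjID)⁺ = {Client, Start, ProjID, DeptNo, MgrID}, which contains all of one fragment — lossless.
Dependency preservation: the restricted closure of {DeptNo} across the fragments never reaches {MgrID}, so DeptNo → MgrID cannot be enforced without a join — not preserved.

lossless but not dependency-preserving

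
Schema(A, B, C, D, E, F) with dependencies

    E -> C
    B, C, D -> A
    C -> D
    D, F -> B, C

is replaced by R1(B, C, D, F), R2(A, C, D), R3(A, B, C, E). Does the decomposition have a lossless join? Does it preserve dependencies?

lossy but dependency-preserving

Lossless test (chase): Rows 1 and 3 agree on C; apply C→D and equate their D entries. Rows 1 and 3 agree on B, C, D; apply B, C, D→A and equate their A entries. No row becomes fully distinguished — the join is lossy.
Dependency preservation: B, C, D → A is not contained in any single fragment, but the restricted closure of its left-hand side across the fragments still reaches the right-hand side; the remaining FDs each lie inside some fragment. All dependencies are preserved.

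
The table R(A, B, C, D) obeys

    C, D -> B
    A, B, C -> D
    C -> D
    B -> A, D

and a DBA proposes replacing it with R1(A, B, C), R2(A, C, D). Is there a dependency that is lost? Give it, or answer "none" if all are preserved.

B -> A, D

Check B → A, D: no single fragment contains all of {A, B, D}, and the restricted closure of {B} across the fragments never reaches {A, D}.
C, D → B is preserved.
A, B, C → D is preserved.
C → D is preserved.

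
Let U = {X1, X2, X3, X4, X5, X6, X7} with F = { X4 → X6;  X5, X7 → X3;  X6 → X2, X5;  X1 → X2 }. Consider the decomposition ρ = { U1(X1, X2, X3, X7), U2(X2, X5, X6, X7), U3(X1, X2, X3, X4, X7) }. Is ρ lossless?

Chase test. Columns are X1, X2, X3, X4, X5, X6, X7; row i has aⱼ where attribute j ∈ Ui, else bᵢⱼ.
Initial tableau (one row per fragment):
  row 1: a1 a2 a3 b14 b15 b16 a7
  row 2: b21 a2 b23 b24 a5 a6 a7
  row 3: a1 a2 a3 a4 b35 b36 a7
No row becomes fully distinguished — the join is lossy.

No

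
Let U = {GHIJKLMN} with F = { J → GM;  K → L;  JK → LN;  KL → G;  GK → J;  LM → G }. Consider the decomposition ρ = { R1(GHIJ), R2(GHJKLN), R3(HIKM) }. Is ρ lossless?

Chase test. Columns are GHIJKLMN; row i has aⱼ where attribute j ∈ Ri, else bᵢⱼ.
Initial tableau (one row per fragment):
  row 1: a1 a2 a3 a4 b15 b16 b17 b18
  row 2: a1 a2 b23 a4 a5 a6 b27 a8
  row 3: b31 a2 a3 b34 a5 b36 a7 b38
Rows 1 and 2 agree on J; apply J→GM and equate their GM entries.
Rows 2 and 3 agree on K; apply K→L and equate their L entries.
Rows 2 and 3 agree on KL; apply KL→G and equate their G entries.
Rows 2 and 3 agree on GK; apply GK→J and equate their J entries.
Rows 1 and 3 agree on J; apply J→GM and equate their GM entries.
Rows 2 and 3 agree on JK; apply JK→LN and equate their LN entries.
Row 3 is now all distinguished symbols — the join is lossless.

Yes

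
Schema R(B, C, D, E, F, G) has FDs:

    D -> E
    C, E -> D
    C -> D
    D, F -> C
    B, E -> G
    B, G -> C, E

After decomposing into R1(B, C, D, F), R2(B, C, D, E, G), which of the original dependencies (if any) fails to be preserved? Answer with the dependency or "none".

none

D → E lies within R2.
C, E → D lies within R2.
C → D lies within R1.
D, F → C lies within R1.
B, E → G lies within R2.
B, G → C, E lies within R2.
Every dependency is enforceable on the fragments, so the decomposition is dependency-preserving.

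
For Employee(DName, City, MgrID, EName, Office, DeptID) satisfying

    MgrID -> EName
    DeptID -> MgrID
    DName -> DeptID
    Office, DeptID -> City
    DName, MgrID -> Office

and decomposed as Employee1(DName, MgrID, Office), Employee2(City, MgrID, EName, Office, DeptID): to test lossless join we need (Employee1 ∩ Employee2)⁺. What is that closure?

Employee1 ∩ Employee2 = {MgrID, Office}.
MgrID → EName applies, adding EName
Closure: {MgrID, EName, Office}.

MgrID, EName, Office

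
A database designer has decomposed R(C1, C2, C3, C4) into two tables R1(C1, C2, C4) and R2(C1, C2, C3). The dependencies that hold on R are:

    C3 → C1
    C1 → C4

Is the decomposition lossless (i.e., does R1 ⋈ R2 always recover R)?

Common attributes: R1 ∩ R2 = {C1, C2}.
Closure of {C1, C2}: C1 → C4 applies, adding C4. So (C1, C2)⁺ = {C1, C2, C4}.
This closure contains every attribute of R1, so R1 ∩ R2 → R1. The join is lossless.

Yes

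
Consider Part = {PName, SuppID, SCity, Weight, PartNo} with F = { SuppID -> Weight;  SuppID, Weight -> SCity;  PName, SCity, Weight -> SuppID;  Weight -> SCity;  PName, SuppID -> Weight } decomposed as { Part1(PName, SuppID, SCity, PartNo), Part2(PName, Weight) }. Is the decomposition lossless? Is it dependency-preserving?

lossy and not dependency-preserving

Lossless test: (PName)⁺ = {PName}, which is a superkey of neither fragment — lossy.
Dependency preservation: the restricted closure of {SuppID} across the fragments never reaches {Weight}, so SuppID → Weight cannot be enforced without a join — not preserved.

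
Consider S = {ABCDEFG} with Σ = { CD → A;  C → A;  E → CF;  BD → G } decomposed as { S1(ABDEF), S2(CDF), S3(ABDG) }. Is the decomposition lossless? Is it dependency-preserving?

Lossless test (chase): Rows 1 and 3 agree on BD; apply BD→G and equate their G entries. No row becomes fully distinguished — the join is lossy.
Dependency preservation: the restricted closure of {CD} across the fragments never reaches {A}, so CD → A cannot be enforced without a join — not preserved.

lossy and not dependency-preserving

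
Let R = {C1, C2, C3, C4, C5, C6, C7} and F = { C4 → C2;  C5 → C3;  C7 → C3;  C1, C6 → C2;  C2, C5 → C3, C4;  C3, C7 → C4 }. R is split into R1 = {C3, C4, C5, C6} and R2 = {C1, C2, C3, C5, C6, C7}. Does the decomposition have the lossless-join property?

Common attributes: R1 ∩ R2 = {C3, C5, C6}.
No dependency enlarges {C3, C5, C6}, so (C3, C5, C6)⁺ = {C3, C5, C6}.
The closure contains neither all of R1 = {C3, C4, C5, C6} nor all of R2 = {C1, C2, C3, C5, C6, C7}, so the common attributes are not a superkey of either fragment. The join is lossy.

No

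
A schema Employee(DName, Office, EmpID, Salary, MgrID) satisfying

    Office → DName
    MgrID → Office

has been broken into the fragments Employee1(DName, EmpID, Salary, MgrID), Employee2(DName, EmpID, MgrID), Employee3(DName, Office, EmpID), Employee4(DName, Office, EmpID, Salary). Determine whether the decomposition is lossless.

No

Chase test. Columns are DName, Office, EmpID, Salary, MgrID; row i has aⱼ where attribute j ∈ Employeei, else bᵢⱼ.
Initial tableau (one row per fragment):
  row 1: a1 b12 a3 a4 a5
  row 2: a1 b22 a3 b24 a5
  row 3: a1 a2 a3 b34 b35
  row 4: a1 a2 a3 a4 b45
Rows 1 and 2 agree on MgrID; apply MgrID→Office and equate their Office entries.
No row becomes fully distinguished — the join is lossy.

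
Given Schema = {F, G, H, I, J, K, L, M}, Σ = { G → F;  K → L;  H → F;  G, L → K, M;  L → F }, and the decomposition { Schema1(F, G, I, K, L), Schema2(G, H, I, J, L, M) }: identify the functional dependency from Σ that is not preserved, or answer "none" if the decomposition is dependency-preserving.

Check H → F: no single fragment contains all of {F, H}, and the restricted closure of {H} across the fragments never reaches {F}.
G → F is preserved.
K → L is preserved.
G, L → K, M is preserved.
L → F is preserved.

H → F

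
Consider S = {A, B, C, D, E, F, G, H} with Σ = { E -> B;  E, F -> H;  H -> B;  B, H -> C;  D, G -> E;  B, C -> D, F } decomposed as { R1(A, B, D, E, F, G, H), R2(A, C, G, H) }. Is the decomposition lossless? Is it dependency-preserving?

lossless but not dependency-preserving

Lossless test: (A, G, H)⁺ = {A, B, C, D, E, F, G, H}, which contains all of one fragment — lossless.
Dependency preservation: the restricted closure of {B, C} across the fragments never reaches {D, F}, so B, C → D, F cannot be enforced without a join — not preserved.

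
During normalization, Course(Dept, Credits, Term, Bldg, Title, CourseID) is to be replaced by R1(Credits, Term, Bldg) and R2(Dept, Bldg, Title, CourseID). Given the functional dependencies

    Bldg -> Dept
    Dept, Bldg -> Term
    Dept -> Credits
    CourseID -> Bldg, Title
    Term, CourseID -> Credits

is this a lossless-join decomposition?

Common attributes: R1 ∩ R2 = {Bldg}.
Closure of {Bldg}: Bldg → Dept applies, adding Dept; Dept, Bldg → Term applies, adding Term; Dept → Credits applies, adding Credits. So (Bldg)⁺ = {Dept, Credits, Term, Bldg}.
This closure contains every attribute of R1, so R1 ∩ R2 → R1. The join is lossless.

Yes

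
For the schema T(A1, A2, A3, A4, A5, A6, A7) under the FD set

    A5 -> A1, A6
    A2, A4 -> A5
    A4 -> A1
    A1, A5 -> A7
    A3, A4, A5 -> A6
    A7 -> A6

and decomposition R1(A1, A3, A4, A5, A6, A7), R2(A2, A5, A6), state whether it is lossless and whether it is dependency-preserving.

lossy and not dependency-preserving

Lossless test: (A5, A6)⁺ = {A1, A5, A6, A7}, which is a superkey of neither fragment — lossy.
Dependency preservation: the restricted closure of {A2, A4} across the fragments never reaches {A5}, so A2, A4 → A5 cannot be enforced without a join — not preserved.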